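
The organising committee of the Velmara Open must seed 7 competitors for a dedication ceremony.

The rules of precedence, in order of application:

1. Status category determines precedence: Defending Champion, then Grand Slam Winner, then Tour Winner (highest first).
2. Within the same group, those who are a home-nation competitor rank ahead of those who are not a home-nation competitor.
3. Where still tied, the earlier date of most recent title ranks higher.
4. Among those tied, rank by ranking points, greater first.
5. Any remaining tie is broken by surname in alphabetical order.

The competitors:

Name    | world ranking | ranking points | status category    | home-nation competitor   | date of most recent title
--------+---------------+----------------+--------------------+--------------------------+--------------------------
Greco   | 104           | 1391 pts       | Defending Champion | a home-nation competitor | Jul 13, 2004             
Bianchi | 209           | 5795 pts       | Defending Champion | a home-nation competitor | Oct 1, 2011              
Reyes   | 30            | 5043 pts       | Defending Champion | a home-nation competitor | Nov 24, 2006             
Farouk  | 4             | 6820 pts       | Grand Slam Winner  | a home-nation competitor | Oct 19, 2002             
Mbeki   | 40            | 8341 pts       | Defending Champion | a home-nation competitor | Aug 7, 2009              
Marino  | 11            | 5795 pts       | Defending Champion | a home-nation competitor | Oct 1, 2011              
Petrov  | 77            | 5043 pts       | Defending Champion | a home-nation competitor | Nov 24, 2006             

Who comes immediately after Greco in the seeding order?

Petrov

By status category: Greco, Petrov, Reyes, Mbeki, Bianchi and Marino (Defending Champion); then Farouk (Grand Slam Winner).
Greco, Petrov, Reyes, Mbeki, Bianchi and Marino are each a home-nation competitor, so the next rule applies.
Among Greco, Petrov, Reyes, Mbeki, Bianchi and Marino, by date of most recent title (earlier first): Greco (Jul 13, 2004) before Petrov and Reyes (Nov 24, 2006) before Mbeki (Aug 7, 2009) before Bianchi and Marino (Oct 1, 2011).
Petrov and Reyes both have ranking points 5043 pts, so the next rule applies.
Among Petrov and Reyes, alphabetically by surname: Petrov before Reyes.
Bianchi and Marino both have ranking points 5795 pts, so the next rule applies.
Among Bianchi and Marino, alphabetically by surname: Bianchi before Marino.
Order: Greco, Petrov, Reyes, Mbeki, Bianchi, Marino, Farouk.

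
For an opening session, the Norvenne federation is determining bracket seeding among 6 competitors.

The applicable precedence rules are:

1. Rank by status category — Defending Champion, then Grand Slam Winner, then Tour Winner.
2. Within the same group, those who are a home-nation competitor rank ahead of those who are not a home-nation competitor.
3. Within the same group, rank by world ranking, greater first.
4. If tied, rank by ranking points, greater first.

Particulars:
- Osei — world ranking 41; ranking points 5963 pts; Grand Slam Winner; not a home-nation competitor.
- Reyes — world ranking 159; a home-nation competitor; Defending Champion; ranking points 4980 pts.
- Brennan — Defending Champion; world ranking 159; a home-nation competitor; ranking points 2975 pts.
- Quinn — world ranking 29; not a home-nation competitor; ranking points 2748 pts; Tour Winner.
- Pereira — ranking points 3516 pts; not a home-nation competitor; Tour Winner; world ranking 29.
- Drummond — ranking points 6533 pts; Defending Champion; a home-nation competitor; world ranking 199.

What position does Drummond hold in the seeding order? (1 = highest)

1

By status category: Drummond, Reyes and Brennan (Defending Champion); then Osei (Grand Slam Winner); then Pereira and Quinn (Tour Winner).
Drummond, Reyes and Brennan are each a home-nation competitor, so the next rule applies.
Among Drummond, Reyes and Brennan, by world ranking (higher first): Drummond (199) before Reyes and Brennan (159).
Among Reyes and Brennan, by ranking points (higher first): Reyes (4980 pts) before Brennan (2975 pts).
Pereira and Quinn are each not a home-nation competitor, so the next rule applies.
Pereira and Quinn both have world ranking 29, so the next rule applies.
Among Pereira and Quinn, by ranking points (higher first): Pereira (3516 pts) before Quinn (2748 pts).
Order: Drummond, Reyes, Brennan, Osei, Pereira, Quinn. So position 1.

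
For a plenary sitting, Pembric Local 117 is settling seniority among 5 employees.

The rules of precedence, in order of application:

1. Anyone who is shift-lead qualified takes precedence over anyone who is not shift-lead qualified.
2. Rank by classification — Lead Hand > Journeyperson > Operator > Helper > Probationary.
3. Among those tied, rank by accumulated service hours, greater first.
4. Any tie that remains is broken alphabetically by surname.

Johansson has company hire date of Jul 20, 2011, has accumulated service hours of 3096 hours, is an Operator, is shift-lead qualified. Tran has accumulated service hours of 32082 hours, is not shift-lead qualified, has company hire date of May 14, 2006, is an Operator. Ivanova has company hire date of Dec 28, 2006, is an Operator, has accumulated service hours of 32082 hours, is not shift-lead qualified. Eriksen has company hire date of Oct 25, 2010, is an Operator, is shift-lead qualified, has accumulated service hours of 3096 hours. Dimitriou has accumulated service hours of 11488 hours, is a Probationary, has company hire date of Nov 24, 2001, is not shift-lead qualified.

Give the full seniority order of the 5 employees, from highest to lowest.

Eriksen, Johansson, Ivanova, Tran, Dimitriou

By the first rule: Eriksen and Johansson (both shift-lead qualified); then Ivanova, Tran and Dimitriou (each not shift-lead qualified).
Eriksen and Johansson are each Operator, so the next rule applies.
Eriksen and Johansson both have accumulated service hours 3096 hours, so the next rule applies.
Among Eriksen and Johansson, alphabetically by surname: Eriksen before Johansson.
Among Ivanova, Tran and Dimitriou, by classification: Ivanova and Tran (Operator) before Dimitriou (Probationary).
Ivanova and Tran both have accumulated service hours 32082 hours, so the next rule applies.
Among Ivanova and Tran, alphabetically by surname: Ivanova before Tran.
Full order: Eriksen, Johansson, Ivanova, Tran, Dimitriou.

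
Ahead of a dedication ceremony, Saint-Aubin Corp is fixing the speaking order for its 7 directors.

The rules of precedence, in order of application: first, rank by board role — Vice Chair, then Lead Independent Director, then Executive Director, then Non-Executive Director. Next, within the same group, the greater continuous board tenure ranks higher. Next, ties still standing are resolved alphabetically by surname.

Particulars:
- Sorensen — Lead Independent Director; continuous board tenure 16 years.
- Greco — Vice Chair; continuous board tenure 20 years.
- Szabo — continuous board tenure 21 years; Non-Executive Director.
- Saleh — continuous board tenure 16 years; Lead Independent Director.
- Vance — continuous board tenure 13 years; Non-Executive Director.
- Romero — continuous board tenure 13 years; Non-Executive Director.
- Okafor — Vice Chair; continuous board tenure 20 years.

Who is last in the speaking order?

Vance

By board role: Greco and Okafor (Vice Chair); then Saleh and Sorensen (Lead Independent Director); then Szabo, Romero and Vance (Non-Executive Director).
Greco and Okafor both have continuous board tenure 20 years, so the next rule applies.
Among Greco and Okafor, alphabetically by surname: Greco before Okafor.
Saleh and Sorensen both have continuous board tenure 16 years, so the next rule applies.
Among Saleh and Sorensen, alphabetically by surname: Saleh before Sorensen.
Among Szabo, Romero and Vance, by continuous board tenure (higher first): Szabo (21 years) before Romero and Vance (13 years).
Among Romero and Vance, alphabetically by surname: Romero before Vance.
Order: Greco, Okafor, Saleh, Sorensen, Szabo, Romero, Vance.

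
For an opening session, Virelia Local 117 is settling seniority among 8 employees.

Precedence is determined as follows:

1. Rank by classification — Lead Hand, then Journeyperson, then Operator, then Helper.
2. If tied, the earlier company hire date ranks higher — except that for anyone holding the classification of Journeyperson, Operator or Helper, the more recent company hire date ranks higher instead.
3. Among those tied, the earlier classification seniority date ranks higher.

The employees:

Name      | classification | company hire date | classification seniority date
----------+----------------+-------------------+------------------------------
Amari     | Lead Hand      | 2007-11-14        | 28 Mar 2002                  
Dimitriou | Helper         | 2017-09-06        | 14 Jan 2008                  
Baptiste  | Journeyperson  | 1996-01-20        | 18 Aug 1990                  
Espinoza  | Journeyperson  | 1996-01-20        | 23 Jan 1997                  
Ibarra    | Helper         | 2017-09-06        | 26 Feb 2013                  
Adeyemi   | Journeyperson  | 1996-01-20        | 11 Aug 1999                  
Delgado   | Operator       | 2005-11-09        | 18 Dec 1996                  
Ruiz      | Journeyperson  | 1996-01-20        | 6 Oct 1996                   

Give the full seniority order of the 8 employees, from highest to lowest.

By classification: Amari (Lead Hand); then Baptiste, Ruiz, Espinoza and Adeyemi (Journeyperson); then Delgado (Operator); then Dimitriou and Ibarra (Helper).
Baptiste, Ruiz, Espinoza and Adeyemi all have company hire date 1996-01-20, so the next rule applies.
Among Baptiste, Ruiz, Espinoza and Adeyemi, by classification seniority date (earlier first): Baptiste (18 Aug 1990) before Ruiz (6 Oct 1996) before Espinoza (23 Jan 1997) before Adeyemi (11 Aug 1999).
Dimitriou and Ibarra both have company hire date 2017-09-06, so the next rule applies.
Among Dimitriou and Ibarra, by classification seniority date (earlier first): Dimitriou (14 Jan 2008) before Ibarra (26 Feb 2013).
Full order: Amari, Baptiste, Ruiz, Espinoza, Adeyemi, Delgado, Dimitriou, Ibarra.

Amari, Baptiste, Ruiz, Espinoza, Adeyemi, Delgado, Dimitriou, Ibarra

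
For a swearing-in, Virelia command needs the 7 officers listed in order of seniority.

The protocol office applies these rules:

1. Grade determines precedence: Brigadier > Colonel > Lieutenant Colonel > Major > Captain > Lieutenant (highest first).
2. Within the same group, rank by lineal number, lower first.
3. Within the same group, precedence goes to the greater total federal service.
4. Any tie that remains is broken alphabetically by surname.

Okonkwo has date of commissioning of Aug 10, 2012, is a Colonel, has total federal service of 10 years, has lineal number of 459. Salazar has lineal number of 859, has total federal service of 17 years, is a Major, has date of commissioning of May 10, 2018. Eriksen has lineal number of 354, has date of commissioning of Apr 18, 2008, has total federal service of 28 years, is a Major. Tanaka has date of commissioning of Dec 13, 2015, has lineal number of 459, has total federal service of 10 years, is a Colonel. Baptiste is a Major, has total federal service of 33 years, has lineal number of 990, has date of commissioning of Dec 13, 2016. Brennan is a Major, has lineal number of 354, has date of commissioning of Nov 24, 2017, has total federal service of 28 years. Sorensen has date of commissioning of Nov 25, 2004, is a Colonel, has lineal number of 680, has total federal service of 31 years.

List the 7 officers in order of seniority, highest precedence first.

By grade: Okonkwo, Tanaka and Sorensen (Colonel); then Brennan, Eriksen, Salazar and Baptiste (Major).
Among Okonkwo, Tanaka and Sorensen, by lineal number (lower first): Okonkwo and Tanaka (459) before Sorensen (680).
Okonkwo and Tanaka both have total federal service 10 years, so the next rule applies.
Among Okonkwo and Tanaka, alphabetically by surname: Okonkwo before Tanaka.
Among Brennan, Eriksen, Salazar and Baptiste, by lineal number (lower first): Brennan and Eriksen (354) before Salazar (859) before Baptiste (990).
Brennan and Eriksen both have total federal service 28 years, so the next rule applies.
Among Brennan and Eriksen, alphabetically by surname: Brennan before Eriksen.
Full order: Okonkwo, Tanaka, Sorensen, Brennan, Eriksen, Salazar, Baptiste.

Okonkwo, Tanaka, Sorensen, Brennan, Eriksen, Salazar, Baptiste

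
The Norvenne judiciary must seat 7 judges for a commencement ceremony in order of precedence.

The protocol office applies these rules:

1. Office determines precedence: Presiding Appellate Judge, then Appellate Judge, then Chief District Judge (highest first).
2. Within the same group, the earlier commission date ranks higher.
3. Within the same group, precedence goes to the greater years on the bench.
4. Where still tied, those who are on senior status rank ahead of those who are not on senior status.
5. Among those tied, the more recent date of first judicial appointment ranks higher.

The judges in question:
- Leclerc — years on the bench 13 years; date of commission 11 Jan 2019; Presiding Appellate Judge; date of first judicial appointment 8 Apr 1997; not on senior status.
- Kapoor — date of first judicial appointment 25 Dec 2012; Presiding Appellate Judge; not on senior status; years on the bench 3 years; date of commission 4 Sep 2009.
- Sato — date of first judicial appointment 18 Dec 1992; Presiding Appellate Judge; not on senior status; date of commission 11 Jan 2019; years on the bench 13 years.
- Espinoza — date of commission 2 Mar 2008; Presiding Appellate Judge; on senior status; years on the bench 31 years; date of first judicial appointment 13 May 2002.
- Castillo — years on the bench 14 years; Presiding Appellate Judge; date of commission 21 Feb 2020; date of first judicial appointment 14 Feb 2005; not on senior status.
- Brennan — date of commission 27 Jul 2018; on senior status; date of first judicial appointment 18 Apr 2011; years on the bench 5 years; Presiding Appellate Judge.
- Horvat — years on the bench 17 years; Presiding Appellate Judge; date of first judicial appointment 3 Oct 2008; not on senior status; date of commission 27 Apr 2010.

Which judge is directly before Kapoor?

Espinoza

By office: Espinoza, Kapoor, Horvat, Brennan, Leclerc, Sato and Castillo (Presiding Appellate Judge).
Among Espinoza, Kapoor, Horvat, Brennan, Leclerc, Sato and Castillo, by date of commission (earlier first): Espinoza (2 Mar 2008) before Kapoor (4 Sep 2009) before Horvat (27 Apr 2010) before Brennan (27 Jul 2018) before Leclerc and Sato (11 Jan 2019) before Castillo (21 Feb 2020).
Leclerc and Sato both have years on the bench 13 years, so the next rule applies.
Leclerc and Sato are each not on senior status, so the next rule applies.
Among Leclerc and Sato, by date of first judicial appointment (later first): Leclerc (8 Apr 1997) before Sato (18 Dec 1992).
Order: Espinoza, Kapoor, Horvat, Brennan, Leclerc, Sato, Castillo.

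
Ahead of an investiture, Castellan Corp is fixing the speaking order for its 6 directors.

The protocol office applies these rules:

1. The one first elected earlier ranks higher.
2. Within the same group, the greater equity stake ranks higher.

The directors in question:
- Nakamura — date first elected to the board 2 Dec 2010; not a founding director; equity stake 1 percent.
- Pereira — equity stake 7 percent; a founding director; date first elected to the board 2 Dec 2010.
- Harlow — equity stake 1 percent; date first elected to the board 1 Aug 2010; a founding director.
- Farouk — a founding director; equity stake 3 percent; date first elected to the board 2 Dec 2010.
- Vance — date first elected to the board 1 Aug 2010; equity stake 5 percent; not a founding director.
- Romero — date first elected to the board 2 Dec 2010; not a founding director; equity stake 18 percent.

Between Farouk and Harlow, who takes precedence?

By date first elected to the board (earlier first): Vance and Harlow (both 1 Aug 2010); then Romero, Pereira, Farouk and Nakamura (each 2 Dec 2010).
Among Vance and Harlow, by equity stake (higher first): Vance (5 percent) before Harlow (1 percent).
Among Romero, Pereira, Farouk and Nakamura, by equity stake (higher first): Romero (18 percent) before Pereira (7 percent) before Farouk (3 percent) before Nakamura (1 percent).
So Harlow takes precedence.

Harlow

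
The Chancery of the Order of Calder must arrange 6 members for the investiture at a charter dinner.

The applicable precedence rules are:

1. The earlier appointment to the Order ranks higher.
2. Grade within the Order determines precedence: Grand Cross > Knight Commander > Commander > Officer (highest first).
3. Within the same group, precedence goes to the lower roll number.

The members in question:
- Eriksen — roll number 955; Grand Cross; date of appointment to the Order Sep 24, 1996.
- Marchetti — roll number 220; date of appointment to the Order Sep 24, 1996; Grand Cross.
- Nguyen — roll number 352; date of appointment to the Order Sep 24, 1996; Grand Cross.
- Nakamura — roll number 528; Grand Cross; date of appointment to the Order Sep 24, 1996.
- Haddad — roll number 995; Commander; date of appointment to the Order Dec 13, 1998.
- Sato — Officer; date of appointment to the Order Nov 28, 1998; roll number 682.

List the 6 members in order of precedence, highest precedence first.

Marchetti, Nguyen, Nakamura, Eriksen, Sato, Haddad

By date of appointment to the Order (earlier first): Marchetti, Nguyen, Nakamura and Eriksen (each Sep 24, 1996); then Sato (Nov 28, 1998); then Haddad (Dec 13, 1998).
Marchetti, Nguyen, Nakamura and Eriksen are each Grand Cross, so the next rule applies.
Among Marchetti, Nguyen, Nakamura and Eriksen, by roll number (lower first): Marchetti (220) before Nguyen (352) before Nakamura (528) before Eriksen (955).
Full order: Marchetti, Nguyen, Nakamura, Eriksen, Sato, Haddad.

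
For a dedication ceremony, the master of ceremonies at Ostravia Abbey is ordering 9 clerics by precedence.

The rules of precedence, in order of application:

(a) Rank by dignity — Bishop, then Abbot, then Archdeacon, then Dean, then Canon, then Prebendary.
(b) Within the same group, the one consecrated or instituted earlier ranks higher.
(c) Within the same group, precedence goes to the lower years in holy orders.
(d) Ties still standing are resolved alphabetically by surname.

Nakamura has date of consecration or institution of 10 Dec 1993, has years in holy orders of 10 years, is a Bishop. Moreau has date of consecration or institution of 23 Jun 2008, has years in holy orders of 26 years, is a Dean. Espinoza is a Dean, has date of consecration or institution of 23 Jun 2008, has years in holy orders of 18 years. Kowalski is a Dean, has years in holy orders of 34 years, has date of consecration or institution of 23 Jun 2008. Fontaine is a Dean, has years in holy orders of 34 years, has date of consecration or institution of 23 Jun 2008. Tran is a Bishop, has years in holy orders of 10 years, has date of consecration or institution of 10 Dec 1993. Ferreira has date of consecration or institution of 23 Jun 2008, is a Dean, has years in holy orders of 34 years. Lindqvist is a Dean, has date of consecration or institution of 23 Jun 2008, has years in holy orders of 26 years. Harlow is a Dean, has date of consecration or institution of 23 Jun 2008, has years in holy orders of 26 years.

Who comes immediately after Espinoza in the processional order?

Harlow

By dignity: Nakamura and Tran (Bishop); then Espinoza, Harlow, Lindqvist, Moreau, Ferreira, Fontaine and Kowalski (Dean).
Nakamura and Tran both have date of consecration or institution 10 Dec 1993, so the next rule applies.
Nakamura and Tran both have years in holy orders 10 years, so the next rule applies.
Among Nakamura and Tran, alphabetically by surname: Nakamura before Tran.
Espinoza, Harlow, Lindqvist, Moreau, Ferreira, Fontaine and Kowalski all have date of consecration or institution 23 Jun 2008, so the next rule applies.
Among Espinoza, Harlow, Lindqvist, Moreau, Ferreira, Fontaine and Kowalski, by years in holy orders (lower first): Espinoza (18 years) before Harlow, Lindqvist and Moreau (26 years) before Ferreira, Fontaine and Kowalski (34 years).
Among Harlow, Lindqvist and Moreau, alphabetically by surname: Harlow before Lindqvist before Moreau.
Among Ferreira, Fontaine and Kowalski, alphabetically by surname: Ferreira before Fontaine before Kowalski.
Order: Nakamura, Tran, Espinoza, Harlow, Lindqvist, Moreau, Ferreira, Fontaine, Kowalski.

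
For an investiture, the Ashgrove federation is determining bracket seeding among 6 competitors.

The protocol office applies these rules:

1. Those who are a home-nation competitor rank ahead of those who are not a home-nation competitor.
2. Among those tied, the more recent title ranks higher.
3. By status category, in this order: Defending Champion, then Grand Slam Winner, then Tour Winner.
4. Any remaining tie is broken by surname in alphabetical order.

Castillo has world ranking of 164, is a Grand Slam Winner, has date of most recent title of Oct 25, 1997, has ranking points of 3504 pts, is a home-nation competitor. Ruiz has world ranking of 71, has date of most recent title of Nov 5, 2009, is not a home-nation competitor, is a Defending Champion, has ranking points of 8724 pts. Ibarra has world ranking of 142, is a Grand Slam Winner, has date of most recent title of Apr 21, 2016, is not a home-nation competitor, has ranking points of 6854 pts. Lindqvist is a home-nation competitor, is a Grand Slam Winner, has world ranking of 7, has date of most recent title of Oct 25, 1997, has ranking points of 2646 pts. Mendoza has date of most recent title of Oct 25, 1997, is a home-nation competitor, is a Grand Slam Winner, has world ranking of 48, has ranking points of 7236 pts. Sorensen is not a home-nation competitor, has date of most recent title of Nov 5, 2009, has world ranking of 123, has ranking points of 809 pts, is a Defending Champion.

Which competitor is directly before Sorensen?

By the first rule: Castillo, Lindqvist and Mendoza (each a home-nation competitor); then Ibarra, Ruiz and Sorensen (each not a home-nation competitor).
Castillo, Lindqvist and Mendoza all have date of most recent title Oct 25, 1997, so the next rule applies.
Castillo, Lindqvist and Mendoza are each Grand Slam Winner, so the next rule applies.
Among Castillo, Lindqvist and Mendoza, alphabetically by surname: Castillo before Lindqvist before Mendoza.
Among Ibarra, Ruiz and Sorensen, by date of most recent title (later first): Ibarra (Apr 21, 2016) before Ruiz and Sorensen (Nov 5, 2009).
Ruiz and Sorensen are each Defending Champion, so the next rule applies.
Among Ruiz and Sorensen, alphabetically by surname: Ruiz before Sorensen.
Order: Castillo, Lindqvist, Mendoza, Ibarra, Ruiz, Sorensen.

Ruiz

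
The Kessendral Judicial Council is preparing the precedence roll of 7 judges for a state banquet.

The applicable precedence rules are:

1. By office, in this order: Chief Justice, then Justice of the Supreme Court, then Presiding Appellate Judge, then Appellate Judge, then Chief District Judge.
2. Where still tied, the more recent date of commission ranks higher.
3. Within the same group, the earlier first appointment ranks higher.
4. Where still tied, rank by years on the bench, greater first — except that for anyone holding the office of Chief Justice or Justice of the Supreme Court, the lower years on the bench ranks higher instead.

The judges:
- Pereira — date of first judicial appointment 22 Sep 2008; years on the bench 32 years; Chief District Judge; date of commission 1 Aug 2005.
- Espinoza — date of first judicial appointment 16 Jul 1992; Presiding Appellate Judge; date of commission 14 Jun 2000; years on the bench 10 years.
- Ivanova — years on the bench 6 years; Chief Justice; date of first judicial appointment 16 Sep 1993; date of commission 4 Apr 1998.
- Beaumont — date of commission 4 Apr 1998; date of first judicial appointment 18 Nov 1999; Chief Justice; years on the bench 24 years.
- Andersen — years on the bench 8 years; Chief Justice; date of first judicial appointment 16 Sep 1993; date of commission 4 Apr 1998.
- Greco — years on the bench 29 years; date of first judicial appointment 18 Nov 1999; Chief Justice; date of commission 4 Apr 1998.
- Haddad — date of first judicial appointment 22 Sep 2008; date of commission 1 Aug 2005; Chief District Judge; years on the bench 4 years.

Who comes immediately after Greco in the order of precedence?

By office: Ivanova, Andersen, Beaumont and Greco (Chief Justice); then Espinoza (Presiding Appellate Judge); then Pereira and Haddad (Chief District Judge).
Ivanova, Andersen, Beaumont and Greco all have date of commission 4 Apr 1998, so the next rule applies.
Among Ivanova, Andersen, Beaumont and Greco, by date of first judicial appointment (earlier first): Ivanova and Andersen (16 Sep 1993) before Beaumont and Greco (18 Nov 1999).
Among Ivanova and Andersen, by years on the bench (lower first) (reversed rule for this group): Ivanova (6 years) before Andersen (8 years).
Among Beaumont and Greco, by years on the bench (lower first) (reversed rule for this group): Beaumont (24 years) before Greco (29 years).
Pereira and Haddad both have date of commission 1 Aug 2005, so the next rule applies.
Pereira and Haddad both have date of first judicial appointment 22 Sep 2008, so the next rule applies.
Among Pereira and Haddad, by years on the bench (higher first): Pereira (32 years) before Haddad (4 years).
Order: Ivanova, Andersen, Beaumont, Greco, Espinoza, Pereira, Haddad.

Espinoza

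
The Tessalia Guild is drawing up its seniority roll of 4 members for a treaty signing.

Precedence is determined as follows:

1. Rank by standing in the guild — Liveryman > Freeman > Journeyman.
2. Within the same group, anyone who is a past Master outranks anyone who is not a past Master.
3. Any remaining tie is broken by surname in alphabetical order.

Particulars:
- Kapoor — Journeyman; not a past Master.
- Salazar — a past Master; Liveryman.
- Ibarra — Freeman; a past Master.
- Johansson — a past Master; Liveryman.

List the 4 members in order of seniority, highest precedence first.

Johansson, Salazar, Ibarra, Kapoor

By standing in the guild: Johansson and Salazar (Liveryman); then Ibarra (Freeman); then Kapoor (Journeyman).
Johansson and Salazar are each a past Master, so the next rule applies.
Among Johansson and Salazar, alphabetically by surname: Johansson before Salazar.
Full order: Johansson, Salazar, Ibarra, Kapoor.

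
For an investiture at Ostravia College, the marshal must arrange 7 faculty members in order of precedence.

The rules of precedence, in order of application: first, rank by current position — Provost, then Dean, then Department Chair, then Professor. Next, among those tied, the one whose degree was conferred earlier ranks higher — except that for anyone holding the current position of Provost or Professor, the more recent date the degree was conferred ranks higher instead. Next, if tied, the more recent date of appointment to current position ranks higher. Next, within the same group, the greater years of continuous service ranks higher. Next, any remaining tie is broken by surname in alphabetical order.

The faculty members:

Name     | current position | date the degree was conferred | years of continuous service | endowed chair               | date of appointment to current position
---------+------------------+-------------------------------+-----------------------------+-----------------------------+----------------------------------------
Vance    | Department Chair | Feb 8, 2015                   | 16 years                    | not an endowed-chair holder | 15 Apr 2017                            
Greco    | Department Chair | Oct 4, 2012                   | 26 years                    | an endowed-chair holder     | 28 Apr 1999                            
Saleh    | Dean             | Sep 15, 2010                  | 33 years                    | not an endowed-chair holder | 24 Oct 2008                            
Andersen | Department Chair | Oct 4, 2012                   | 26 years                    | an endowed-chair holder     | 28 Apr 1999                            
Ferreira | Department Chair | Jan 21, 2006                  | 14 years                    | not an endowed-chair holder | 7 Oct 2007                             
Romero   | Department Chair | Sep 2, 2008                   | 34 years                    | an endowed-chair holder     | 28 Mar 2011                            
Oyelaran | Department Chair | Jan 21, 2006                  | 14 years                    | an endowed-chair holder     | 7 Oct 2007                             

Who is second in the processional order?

Ferreira

By current position: Saleh (Dean); then Ferreira, Oyelaran, Romero, Andersen, Greco and Vance (Department Chair).
Among Ferreira, Oyelaran, Romero, Andersen, Greco and Vance, by date the degree was conferred (earlier first): Ferreira and Oyelaran (Jan 21, 2006) before Romero (Sep 2, 2008) before Andersen and Greco (Oct 4, 2012) before Vance (Feb 8, 2015).
Ferreira and Oyelaran both have date of appointment to current position 7 Oct 2007, so the next rule applies.
Ferreira and Oyelaran both have years of continuous service 14 years, so the next rule applies.
Among Ferreira and Oyelaran, alphabetically by surname: Ferreira before Oyelaran.
Andersen and Greco both have date of appointment to current position 28 Apr 1999, so the next rule applies.
Andersen and Greco both have years of continuous service 26 years, so the next rule applies.
Among Andersen and Greco, alphabetically by surname: Andersen before Greco.
Order: Saleh, Ferreira, Oyelaran, Romero, Andersen, Greco, Vance.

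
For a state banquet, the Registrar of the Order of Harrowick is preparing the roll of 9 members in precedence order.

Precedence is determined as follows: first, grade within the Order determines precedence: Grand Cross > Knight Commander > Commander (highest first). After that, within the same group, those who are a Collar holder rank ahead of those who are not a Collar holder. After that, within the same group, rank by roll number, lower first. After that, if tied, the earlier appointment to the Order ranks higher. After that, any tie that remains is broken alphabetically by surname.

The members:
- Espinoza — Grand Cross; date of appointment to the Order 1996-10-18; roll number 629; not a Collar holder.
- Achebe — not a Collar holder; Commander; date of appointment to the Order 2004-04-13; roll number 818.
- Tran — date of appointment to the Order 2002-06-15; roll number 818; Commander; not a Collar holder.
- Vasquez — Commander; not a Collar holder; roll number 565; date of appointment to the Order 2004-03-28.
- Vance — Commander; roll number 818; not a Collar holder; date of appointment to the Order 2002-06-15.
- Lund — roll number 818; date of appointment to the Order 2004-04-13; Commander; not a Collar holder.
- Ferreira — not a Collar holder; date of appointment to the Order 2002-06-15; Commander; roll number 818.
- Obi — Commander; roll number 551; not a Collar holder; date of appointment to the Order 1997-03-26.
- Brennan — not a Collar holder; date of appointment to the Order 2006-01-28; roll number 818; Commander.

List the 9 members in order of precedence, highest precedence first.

By grade within the Order: Espinoza (Grand Cross); then Obi, Vasquez, Ferreira, Tran, Vance, Achebe, Lund and Brennan (Commander).
Obi, Vasquez, Ferreira, Tran, Vance, Achebe, Lund and Brennan are each not a Collar holder, so the next rule applies.
Among Obi, Vasquez, Ferreira, Tran, Vance, Achebe, Lund and Brennan, by roll number (lower first): Obi (551) before Vasquez (565) before Ferreira, Tran, Vance, Achebe, Lund and Brennan (818).
Among Ferreira, Tran, Vance, Achebe, Lund and Brennan, by date of appointment to the Order (earlier first): Ferreira, Tran and Vance (2002-06-15) before Achebe and Lund (2004-04-13) before Brennan (2006-01-28).
Among Ferreira, Tran and Vance, alphabetically by surname: Ferreira before Tran before Vance.
Among Achebe and Lund, alphabetically by surname: Achebe before Lund.
Full order: Espinoza, Obi, Vasquez, Ferreira, Tran, Vance, Achebe, Lund, Brennan.

Espinoza, Obi, Vasquez, Ferreira, Tran, Vance, Achebe, Lund, Brennan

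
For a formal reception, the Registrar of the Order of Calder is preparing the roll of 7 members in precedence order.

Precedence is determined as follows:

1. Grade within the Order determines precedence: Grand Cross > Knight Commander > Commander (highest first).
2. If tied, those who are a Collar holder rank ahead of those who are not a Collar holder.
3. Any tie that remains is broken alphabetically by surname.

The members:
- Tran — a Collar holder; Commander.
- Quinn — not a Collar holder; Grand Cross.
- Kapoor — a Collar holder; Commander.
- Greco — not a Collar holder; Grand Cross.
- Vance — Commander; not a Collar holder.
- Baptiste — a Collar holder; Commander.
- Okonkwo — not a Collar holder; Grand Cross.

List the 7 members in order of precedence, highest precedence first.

Greco, Okonkwo, Quinn, Baptiste, Kapoor, Tran, Vance

By grade within the Order: Greco, Okonkwo and Quinn (Grand Cross); then Baptiste, Kapoor, Tran and Vance (Commander).
Greco, Okonkwo and Quinn are each not a Collar holder, so the next rule applies.
Among Greco, Okonkwo and Quinn, alphabetically by surname: Greco before Okonkwo before Quinn.
Among Baptiste, Kapoor, Tran and Vance, a Collar holder before not a Collar holder: Baptiste, Kapoor and Tran (a Collar holder) before Vance (not a Collar holder).
Among Baptiste, Kapoor and Tran, alphabetically by surname: Baptiste before Kapoor before Tran.
Full order: Greco, Okonkwo, Quinn, Baptiste, Kapoor, Tran, Vance.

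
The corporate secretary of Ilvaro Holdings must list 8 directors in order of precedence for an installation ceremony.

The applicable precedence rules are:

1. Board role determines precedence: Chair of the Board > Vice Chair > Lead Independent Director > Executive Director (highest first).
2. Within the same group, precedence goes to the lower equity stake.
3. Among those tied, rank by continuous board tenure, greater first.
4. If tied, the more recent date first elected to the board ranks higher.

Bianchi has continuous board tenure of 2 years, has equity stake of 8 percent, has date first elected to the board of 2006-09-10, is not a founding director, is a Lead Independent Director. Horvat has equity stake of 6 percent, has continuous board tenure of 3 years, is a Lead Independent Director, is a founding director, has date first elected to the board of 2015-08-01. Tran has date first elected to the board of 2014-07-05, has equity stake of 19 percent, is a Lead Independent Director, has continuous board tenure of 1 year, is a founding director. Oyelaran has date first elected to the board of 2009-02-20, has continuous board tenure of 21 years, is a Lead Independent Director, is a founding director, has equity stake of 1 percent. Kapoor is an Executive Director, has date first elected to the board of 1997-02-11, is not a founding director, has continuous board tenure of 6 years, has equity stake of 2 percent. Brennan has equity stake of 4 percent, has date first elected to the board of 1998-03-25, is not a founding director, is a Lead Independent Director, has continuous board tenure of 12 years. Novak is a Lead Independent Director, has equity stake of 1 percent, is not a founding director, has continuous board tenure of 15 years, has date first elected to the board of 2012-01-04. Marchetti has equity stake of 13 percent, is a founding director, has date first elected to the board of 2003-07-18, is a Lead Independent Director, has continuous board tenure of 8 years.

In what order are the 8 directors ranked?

By board role: Oyelaran, Novak, Brennan, Horvat, Bianchi, Marchetti and Tran (Lead Independent Director); then Kapoor (Executive Director).
Among Oyelaran, Novak, Brennan, Horvat, Bianchi, Marchetti and Tran, by equity stake (lower first): Oyelaran and Novak (1 percent) before Brennan (4 percent) before Horvat (6 percent) before Bianchi (8 percent) before Marchetti (13 percent) before Tran (19 percent).
Among Oyelaran and Novak, by continuous board tenure (higher first): Oyelaran (21 years) before Novak (15 years).
Full order: Oyelaran, Novak, Brennan, Horvat, Bianchi, Marchetti, Tran, Kapoor.

Oyelaran, Novak, Brennan, Horvat, Bianchi, Marchetti, Tran, Kapoor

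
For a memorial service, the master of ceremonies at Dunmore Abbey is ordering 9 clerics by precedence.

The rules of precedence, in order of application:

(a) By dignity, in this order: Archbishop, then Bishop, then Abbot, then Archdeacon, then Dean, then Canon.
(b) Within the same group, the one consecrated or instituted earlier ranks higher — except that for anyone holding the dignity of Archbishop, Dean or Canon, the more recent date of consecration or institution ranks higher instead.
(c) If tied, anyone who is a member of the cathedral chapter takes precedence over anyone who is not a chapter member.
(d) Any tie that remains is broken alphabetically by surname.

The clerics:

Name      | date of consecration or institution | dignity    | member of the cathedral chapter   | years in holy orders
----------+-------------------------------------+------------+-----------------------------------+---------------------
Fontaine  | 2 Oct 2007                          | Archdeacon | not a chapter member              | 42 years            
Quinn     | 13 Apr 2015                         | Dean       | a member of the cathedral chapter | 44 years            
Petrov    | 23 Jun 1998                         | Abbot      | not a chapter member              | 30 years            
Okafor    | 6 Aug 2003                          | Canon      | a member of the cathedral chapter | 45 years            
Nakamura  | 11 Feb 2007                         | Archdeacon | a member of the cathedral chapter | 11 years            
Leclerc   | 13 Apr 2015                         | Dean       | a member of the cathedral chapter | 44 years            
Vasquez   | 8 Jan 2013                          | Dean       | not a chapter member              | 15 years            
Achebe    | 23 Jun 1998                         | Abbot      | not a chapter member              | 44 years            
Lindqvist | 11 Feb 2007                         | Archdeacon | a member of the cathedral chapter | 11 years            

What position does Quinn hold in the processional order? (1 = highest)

By dignity: Achebe and Petrov (Abbot); then Lindqvist, Nakamura and Fontaine (Archdeacon); then Leclerc, Quinn and Vasquez (Dean); then Okafor (Canon).
Achebe and Petrov both have date of consecration or institution 23 Jun 1998, so the next rule applies.
Achebe and Petrov are each not a chapter member, so the next rule applies.
Among Achebe and Petrov, alphabetically by surname: Achebe before Petrov.
Among Lindqvist, Nakamura and Fontaine, by date of consecration or institution (earlier first): Lindqvist and Nakamura (11 Feb 2007) before Fontaine (2 Oct 2007).
Lindqvist and Nakamura are each a member of the cathedral chapter, so the next rule applies.
Among Lindqvist and Nakamura, alphabetically by surname: Lindqvist before Nakamura.
Among Leclerc, Quinn and Vasquez, by date of consecration or institution (later first) (reversed rule for this group): Leclerc and Quinn (13 Apr 2015) before Vasquez (8 Jan 2013).
Leclerc and Quinn are each a member of the cathedral chapter, so the next rule applies.
Among Leclerc and Quinn, alphabetically by surname: Leclerc before Quinn.
Order: Achebe, Petrov, Lindqvist, Nakamura, Fontaine, Leclerc, Quinn, Vasquez, Okafor. So position 7.

7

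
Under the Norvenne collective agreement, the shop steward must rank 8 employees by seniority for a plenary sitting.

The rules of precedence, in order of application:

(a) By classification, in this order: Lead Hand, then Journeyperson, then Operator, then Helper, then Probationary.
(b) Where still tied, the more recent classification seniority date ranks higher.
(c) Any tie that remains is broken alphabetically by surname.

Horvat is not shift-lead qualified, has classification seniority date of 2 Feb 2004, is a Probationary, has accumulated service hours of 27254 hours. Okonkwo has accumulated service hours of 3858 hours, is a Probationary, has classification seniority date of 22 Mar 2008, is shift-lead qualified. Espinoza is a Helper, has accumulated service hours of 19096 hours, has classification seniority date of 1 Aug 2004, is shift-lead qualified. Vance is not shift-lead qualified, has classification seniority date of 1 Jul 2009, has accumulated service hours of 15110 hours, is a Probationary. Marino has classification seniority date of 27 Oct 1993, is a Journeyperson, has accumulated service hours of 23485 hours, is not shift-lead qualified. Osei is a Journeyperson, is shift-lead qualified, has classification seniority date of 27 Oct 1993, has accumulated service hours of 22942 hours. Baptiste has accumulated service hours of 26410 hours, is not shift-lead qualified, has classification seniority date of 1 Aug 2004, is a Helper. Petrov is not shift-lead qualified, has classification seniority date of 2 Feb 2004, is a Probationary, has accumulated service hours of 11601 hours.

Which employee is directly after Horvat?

Petrov

By classification: Marino and Osei (Journeyperson); then Baptiste and Espinoza (Helper); then Vance, Okonkwo, Horvat and Petrov (Probationary).
Marino and Osei both have classification seniority date 27 Oct 1993, so the next rule applies.
Among Marino and Osei, alphabetically by surname: Marino before Osei.
Baptiste and Espinoza both have classification seniority date 1 Aug 2004, so the next rule applies.
Among Baptiste and Espinoza, alphabetically by surname: Baptiste before Espinoza.
Among Vance, Okonkwo, Horvat and Petrov, by classification seniority date (later first): Vance (1 Jul 2009) before Okonkwo (22 Mar 2008) before Horvat and Petrov (2 Feb 2004).
Among Horvat and Petrov, alphabetically by surname: Horvat before Petrov.
Order: Marino, Osei, Baptiste, Espinoza, Vance, Okonkwo, Horvat, Petrov.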